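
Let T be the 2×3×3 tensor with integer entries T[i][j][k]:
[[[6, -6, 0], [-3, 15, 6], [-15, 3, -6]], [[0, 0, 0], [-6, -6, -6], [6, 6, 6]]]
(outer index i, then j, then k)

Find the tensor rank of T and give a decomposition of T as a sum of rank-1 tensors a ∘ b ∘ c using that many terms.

rank(T) = 2

Lower bound: the mode-3 unfolding of T (rows indexed by k, columns by (i,j) = (0,0), (0,1), (0,2), (1,0), (1,1), (1,2)) is [[6, -3, -15, 0, -6, 6], [-6, 15, 3, 0, -6, 6], [0, 6, -6, 0, -6, 6]].
There the 2×2 minor on rows k ∈ {0, 1}, columns (i,j) ∈ {(0,0), (0,1)} is det [[6, -3], [-6, 15]] = 72 ≠ 0, so this unfolding has rank ≥ 2; CP rank is at least every unfolding rank, so rank(T) ≥ 2. (Flattening ranks never certify an upper bound on CP rank; for that we must actually write T with 2 rank-1 terms.)
Upper bound — finding two terms. Write S_k = T[:,:,k] for the frontal slices: S₀ = [[6, -3, -15], [0, -6, 6]], S₁ = [[-6, 15, 3], [0, -6, 6]], S₂ = [[0, 6, -6], [0, -6, 6]].
If T = a₁ ∘ b₁ ∘ c₁ + a₂ ∘ b₂ ∘ c₂ then each S_k = c₁[k]·a₁b₁ᵀ + c₂[k]·a₂b₂ᵀ. S₀ and S₁ are linearly independent, so a₁b₁ᵀ and a₂b₂ᵀ must span the same plane of matrices: they are the rank-1 matrices of the form x·S₀ + y·S₁.
The 2×2 minor of x·S₀ + y·S₁ on rows {0,1}, columns {0,1} is −36·x² + 36·y² = (-36)·(x − y)(x + y), vanishing at (x:y) = (1:1) and (1:-1).
M₁ = S₀ + S₁ = [[0, 12, -12], [0, -12, 12]] = 12·(1, -1)(0, 1, -1)ᵀ and M₂ = S₀ − S₁ = [[12, -18, -18], [0, 0, 0]] = 6·(1, 0)(2, -3, -3)ᵀ, so take a₁ = (1, -1), b₁ = (0, 1, -1), a₂ = (1, 0), b₂ = (2, -3, -3).
Each slice is an integer combination of E₁ = a₁b₁ᵀ and E₂ = a₂b₂ᵀ: S₀ = 6·E₁ + 3·E₂, S₁ = 6·E₁ − 3·E₂, S₂ = 6·E₁; reading off coefficients, c₁ = (6, 6, 6) and c₂ = (3, -3, 0).
Hence T = (1, -1) ∘ (0, 1, -1) ∘ (6, 6, 6) + (1, 0) ∘ (2, -3, -3) ∘ (3, -3, 0), so rank(T) ≤ 2.
These bounds meet, so rank(T) = 2.
Check entry T[1,0,2] = 0: (-1)·(0)·(6) + (0)·(2)·(0) = 0.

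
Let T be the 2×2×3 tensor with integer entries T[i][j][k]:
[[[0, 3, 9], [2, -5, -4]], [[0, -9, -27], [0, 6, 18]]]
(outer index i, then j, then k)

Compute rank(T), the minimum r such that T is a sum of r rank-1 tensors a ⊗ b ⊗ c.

2

Lower bound: the mode-2 unfolding of T (rows indexed by j, columns by (i,k) = (0,0), (0,1), (0,2), (1,0), (1,1), (1,2)) is [[0, 3, 9, 0, -9, -27], [2, -5, -4, 0, 6, 18]].
There the 2×2 minor on rows j ∈ {0, 1}, columns (i,k) ∈ {(0,0), (0,1)} is det [[0, 3], [2, -5]] = -6 ≠ 0, so this unfolding has rank ≥ 2; CP rank is at least every unfolding rank, so rank(T) ≥ 2. (This is only a lower bound: in general the CP rank may exceed every unfolding rank, so we still need to exhibit 2 rank-1 terms summing to T.)
Upper bound — finding two terms. Write S_k = T[:,:,k] for the frontal slices: S₀ = [[0, 2], [0, 0]], S₁ = [[3, -5], [-9, 6]], S₂ = [[9, -4], [-27, 18]].
If T = a₁ ⊗ b₁ ⊗ c₁ + a₂ ⊗ b₂ ⊗ c₂ then each S_k = c₁[k]·a₁b₁ᵀ + c₂[k]·a₂b₂ᵀ. S₀ and S₁ are linearly independent, so a₁b₁ᵀ and a₂b₂ᵀ must span the same plane of matrices: they are the rank-1 matrices of the form x·S₀ + y·S₁.
det(x·S₀ + y·S₁) is 18·xy − 27·y² = 9·(2·x − 3·y)(y), vanishing at (x:y) = (3:2) and (1:0).
M₁ = 3·S₀ + 2·S₁ = [[6, -4], [-18, 12]] = 2·[1, -3][3, -2]ᵀ and M₂ = S₀ = [[0, 2], [0, 0]] = 2·[1, 0][0, 1]ᵀ, so take a₁ = [1, -3], b₁ = [3, -2], a₂ = [1, 0], b₂ = [0, 1].
Each slice is an integer combination of E₁ = a₁b₁ᵀ and E₂ = a₂b₂ᵀ: S₀ = 2·E₂, S₁ = E₁ − 3·E₂, S₂ = 3·E₁ + 2·E₂; reading off coefficients, c₁ = [0, 1, 3] and c₂ = [2, -3, 2].
Hence T = [1, -3] ⊗ [3, -2] ⊗ [0, 1, 3] + [1, 0] ⊗ [0, 1] ⊗ [2, -3, 2], so rank(T) ≤ 2.
These bounds meet, so rank(T) = 2.
Check entry T[0,1,1] = -5: (1)·(-2)·(1) + (1)·(1)·(-3) = -5.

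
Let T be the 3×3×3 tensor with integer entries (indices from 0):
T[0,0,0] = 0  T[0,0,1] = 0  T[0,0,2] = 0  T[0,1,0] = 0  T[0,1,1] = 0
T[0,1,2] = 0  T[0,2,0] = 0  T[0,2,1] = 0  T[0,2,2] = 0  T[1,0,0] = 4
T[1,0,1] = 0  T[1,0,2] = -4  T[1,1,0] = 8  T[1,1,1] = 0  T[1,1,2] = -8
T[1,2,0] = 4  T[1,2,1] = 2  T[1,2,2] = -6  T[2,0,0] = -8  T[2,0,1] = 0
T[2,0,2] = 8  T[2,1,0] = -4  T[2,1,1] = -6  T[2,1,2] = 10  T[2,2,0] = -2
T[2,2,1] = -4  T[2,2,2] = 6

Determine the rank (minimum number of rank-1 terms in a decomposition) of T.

Lower bound: the mode-2 unfolding of T (rows indexed by j, columns by (i,k) = (0,0), (0,1), (0,2), (1,0), (1,1), (1,2), (2,0), (2,1), (2,2)) is [[0, 0, 0, 4, 0, -4, -8, 0, 8], [0, 0, 0, 8, 0, -8, -4, -6, 10], [0, 0, 0, 4, 2, -6, -2, -4, 6]].
There the 3×3 minor on rows j ∈ {0, 1, 2}, columns (i,k) ∈ {(1,0), (1,1), (2,0)} is det [[4, 0, -8], [8, 0, -4], [4, 2, -2]] = -96 ≠ 0, so this unfolding has rank ≥ 3; CP rank is at least every unfolding rank, so rank(T) ≥ 3. (Flattening ranks never certify an upper bound on CP rank; for that we must actually write T with 3 rank-1 terms.)
Upper bound: T is a sum of 3 rank-1 terms, T = [0, 1, -2] (x) [2, 2, 1] (x) [2, 0, -2] + [0, 1, 1] (x) [0, 2, 1] (x) [2, -2, 0] + [0, 2, -1] (x) [0, 1, 1] (x) [0, 2, -2] (one valid choice — decompositions are not unique — normalised so each a, b is primitive with positive first nonzero entry; check it by expanding all entries), so rank(T) ≤ 3.
These bounds meet, so rank(T) = 3.

3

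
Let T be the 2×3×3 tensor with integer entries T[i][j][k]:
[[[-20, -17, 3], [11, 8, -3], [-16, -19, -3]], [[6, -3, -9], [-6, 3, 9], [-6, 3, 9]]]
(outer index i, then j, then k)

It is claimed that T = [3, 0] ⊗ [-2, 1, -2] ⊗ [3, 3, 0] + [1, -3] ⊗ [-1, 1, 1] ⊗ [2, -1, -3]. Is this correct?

Reconstruct entrywise from the claimed factors. For example, T[1,0,1] = -3 and Σₗ aₗ[1]bₗ[0]cₗ[1] = (0)·(-2)·(3) + (-3)·(-1)·(-1) = -3; checking all 18 entries, every one matches. The claim holds.

Yes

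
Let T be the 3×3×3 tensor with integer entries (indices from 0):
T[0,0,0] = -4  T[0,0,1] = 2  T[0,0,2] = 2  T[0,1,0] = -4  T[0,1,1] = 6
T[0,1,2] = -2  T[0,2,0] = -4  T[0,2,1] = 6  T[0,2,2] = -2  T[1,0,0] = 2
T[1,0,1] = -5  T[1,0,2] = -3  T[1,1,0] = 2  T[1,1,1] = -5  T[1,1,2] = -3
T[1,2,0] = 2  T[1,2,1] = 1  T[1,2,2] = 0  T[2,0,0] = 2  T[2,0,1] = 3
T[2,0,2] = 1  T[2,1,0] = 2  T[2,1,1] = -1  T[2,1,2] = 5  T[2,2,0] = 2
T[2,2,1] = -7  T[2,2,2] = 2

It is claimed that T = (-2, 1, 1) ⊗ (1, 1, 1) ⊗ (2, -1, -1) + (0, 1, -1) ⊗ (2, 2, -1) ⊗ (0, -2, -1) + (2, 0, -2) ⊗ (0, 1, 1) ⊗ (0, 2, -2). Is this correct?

Reconstruct entrywise from the claimed factors. For example, T[2,0,0] = 2 and Σₗ aₗ[2]bₗ[0]cₗ[0] = (1)·(1)·(2) + (-1)·(2)·(0) + (-2)·(0)·(0) = 2; checking all 27 entries, every one matches. The claim holds.

Yes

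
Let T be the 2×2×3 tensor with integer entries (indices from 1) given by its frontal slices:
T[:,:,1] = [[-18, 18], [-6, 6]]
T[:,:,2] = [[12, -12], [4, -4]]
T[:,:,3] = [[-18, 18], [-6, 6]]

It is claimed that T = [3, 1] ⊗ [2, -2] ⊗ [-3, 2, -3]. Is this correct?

Yes

Reconstruct entrywise from the claimed factors. For example, T[2,2,2] = -4 and Σₗ aₗ[2]bₗ[2]cₗ[2] = (1)·(-2)·(2) = -4; checking all 12 entries, every one matches. The claim holds.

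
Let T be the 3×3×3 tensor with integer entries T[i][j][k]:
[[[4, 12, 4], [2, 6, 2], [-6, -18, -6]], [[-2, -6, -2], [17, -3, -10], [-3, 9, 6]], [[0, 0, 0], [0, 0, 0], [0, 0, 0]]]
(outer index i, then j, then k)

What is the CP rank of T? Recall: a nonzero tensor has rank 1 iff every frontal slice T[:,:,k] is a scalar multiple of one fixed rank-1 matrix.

Lower bound: the mode-1 unfolding of T (rows indexed by i, columns by (j,k) = (0,0), (0,1), (0,2), (1,0), (1,1), (1,2), (2,0), (2,1), (2,2)) is [[4, 12, 4, 2, 6, 2, -6, -18, -6], [-2, -6, -2, 17, -3, -10, -3, 9, 6], [0, 0, 0, 0, 0, 0, 0, 0, 0]].
There the 2×2 minor on rows i ∈ {0, 1}, columns (j,k) ∈ {(0,0), (1,0)} is det [[4, 2], [-2, 17]] = 72 ≠ 0, so this unfolding has rank ≥ 2; CP rank is at least every unfolding rank, so rank(T) ≥ 2. (This is only a lower bound: in general the CP rank may exceed every unfolding rank, so we still need to exhibit 2 rank-1 terms summing to T.)
Upper bound — finding two terms. Write S_k = T[:,:,k] for the frontal slices: S₀ = [[4, 2, -6], [-2, 17, -3], [0, 0, 0]], S₁ = [[12, 6, -18], [-6, -3, 9], [0, 0, 0]], S₂ = [[4, 2, -6], [-2, -10, 6], [0, 0, 0]].
If T = a₁ ⊗ b₁ ⊗ c₁ + a₂ ⊗ b₂ ⊗ c₂ then each S_k = c₁[k]·a₁b₁ᵀ + c₂[k]·a₂b₂ᵀ. S₀ and S₁ are linearly independent, so a₁b₁ᵀ and a₂b₂ᵀ must span the same plane of matrices: they are the rank-1 matrices of the form x·S₀ + y·S₁.
The 2×2 minor of x·S₀ + y·S₁ on rows {0,1}, columns {0,1} is 72·x² + 216·xy = 72·(x + 3·y)(x), vanishing at (x:y) = (3:-1) and (0:1).
M₁ = 3·S₀ − S₁ = [[0, 0, 0], [0, 54, -18], [0, 0, 0]] = 18·[0, 1, 0][0, 3, -1]ᵀ and M₂ = S₁ = [[12, 6, -18], [-6, -3, 9], [0, 0, 0]] = 3·[2, -1, 0][2, 1, -3]ᵀ, so take a₁ = [0, 1, 0], b₁ = [0, 3, -1], a₂ = [2, -1, 0], b₂ = [2, 1, -3].
Each slice is an integer combination of E₁ = a₁b₁ᵀ and E₂ = a₂b₂ᵀ: S₀ = 6·E₁ + E₂, S₁ = 3·E₂, S₂ = −3·E₁ + E₂; reading off coefficients, c₁ = [6, 0, -3] and c₂ = [1, 3, 1].
Hence T = [0, 1, 0] ⊗ [0, 3, -1] ⊗ [6, 0, -3] + [2, -1, 0] ⊗ [2, 1, -3] ⊗ [1, 3, 1], so rank(T) ≤ 2.
These bounds meet, so rank(T) = 2.

2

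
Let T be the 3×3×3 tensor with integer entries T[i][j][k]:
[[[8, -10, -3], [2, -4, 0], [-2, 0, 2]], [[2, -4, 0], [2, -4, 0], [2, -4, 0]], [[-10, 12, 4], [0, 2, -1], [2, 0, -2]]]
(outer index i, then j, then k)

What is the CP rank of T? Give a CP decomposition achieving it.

Lower bound: the mode-2 unfolding of T (rows indexed by j, columns by (i,k) = (0,0), (0,1), (0,2), (1,0), (1,1), (1,2), (2,0), (2,1), (2,2)) is [[8, -10, -3, 2, -4, 0, -10, 12, 4], [2, -4, 0, 2, -4, 0, 0, 2, -1], [-2, 0, 2, 2, -4, 0, 2, 0, -2]].
There the 3×3 minor on rows j ∈ {0, 1, 2}, columns (i,k) ∈ {(0,0), (0,1), (2,0)} is det [[8, -10, -10], [2, -4, 0], [-2, 0, 2]] = 56 ≠ 0, so this unfolding has rank ≥ 3; CP rank is at least every unfolding rank, so rank(T) ≥ 3. (Unfolding ranks only ever bound the CP rank from below — rank(T) can be strictly larger than all of them — so the matching upper bound has to come from an explicit 3-term decomposition.)
Upper bound: T is a sum of 3 rank-1 terms, T = [1, 0, -2] ⊗ [1, -1, 0] ⊗ [2, -2, -1] + [1, 0, -1] ⊗ [2, 1, -2] ⊗ [2, -2, -1] + [1, 1, -1] ⊗ [1, 1, 1] ⊗ [2, -4, 0] (written with every a and b primitive with positive leading entry and the scale carried by c; CP decompositions are not unique, and this one is verified by expanding entrywise), so rank(T) ≤ 3.
These bounds meet, so rank(T) = 3.

rank(T) = 3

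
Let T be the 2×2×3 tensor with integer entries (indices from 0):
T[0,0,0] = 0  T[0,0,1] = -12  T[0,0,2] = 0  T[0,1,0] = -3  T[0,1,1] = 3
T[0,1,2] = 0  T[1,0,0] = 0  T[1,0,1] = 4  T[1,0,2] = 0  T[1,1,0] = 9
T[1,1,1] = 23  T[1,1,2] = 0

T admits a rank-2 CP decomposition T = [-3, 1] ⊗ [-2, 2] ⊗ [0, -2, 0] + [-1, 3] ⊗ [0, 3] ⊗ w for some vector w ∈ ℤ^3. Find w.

w = [1, 3, 0]

Subtract the known terms from T to get the rank-1 residual R = [-1, 3] ⊗ [0, 3] ⊗ w, so R[i,j,k] = a[i]·b[j]·w[k]. Pick indices with nonzero a[0]·b[1] = (-1)·(3) = -3. Only the fibre through (0,1,·) is needed: R[0,1,:] = T[0,1,:] − Σₗ aₗ[0]bₗ[1]cₗ = [-3, 3, 0] − (-3)·(2)·[0, -2, 0] = [-3, -9, 0]. Then w[k] = R[0,1,k] / -3 for each k, giving w = [-3, -9, 0] / -3 = [1, 3, 0].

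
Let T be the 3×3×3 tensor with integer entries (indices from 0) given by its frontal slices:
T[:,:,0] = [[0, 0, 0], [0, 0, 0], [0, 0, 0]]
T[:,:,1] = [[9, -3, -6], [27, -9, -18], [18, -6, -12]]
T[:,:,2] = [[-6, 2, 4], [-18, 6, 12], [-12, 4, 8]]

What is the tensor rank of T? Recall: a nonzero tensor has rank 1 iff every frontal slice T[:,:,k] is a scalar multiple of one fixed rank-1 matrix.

1

Lower bound: T ≠ 0 (e.g. T[0,0,1] = 9), so rank(T) ≥ 1.
Upper bound: if T = a (x) b (x) c then every fibre of T is a multiple of the corresponding factor, so read the factors off the fibres through the nonzero entry T[0,0,1] = 9.
The mode-1 fibre T[:,0,1] = [9, 27, 18] gives a = [1, 3, 2] (primitive direction); the mode-2 fibre T[0,:,1] = [9, -3, -6] gives b = [3, -1, -2]; then c[k] = T[0,0,k] / (a[0]·b[0]) = [0, 9, -6] / 3 = [0, 3, -2].
Expanding [1, 3, 2] (x) [3, -1, -2] (x) [0, 3, -2] reproduces all 27 entries of T, so T = [1, 3, 2] (x) [3, -1, -2] (x) [0, 3, -2] and rank(T) ≤ 1.
These bounds meet, so rank(T) = 1.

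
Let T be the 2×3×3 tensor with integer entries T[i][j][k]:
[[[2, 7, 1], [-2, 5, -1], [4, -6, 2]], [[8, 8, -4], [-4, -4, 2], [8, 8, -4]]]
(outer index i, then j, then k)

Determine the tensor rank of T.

3

Lower bound: the mode-3 unfolding of T (rows indexed by k, columns by (i,j) = (0,0), (0,1), (0,2), (1,0), (1,1), (1,2)) is [[2, -2, 4, 8, -4, 8], [7, 5, -6, 8, -4, 8], [1, -1, 2, -4, 2, -4]].
There the 3×3 minor on rows k ∈ {0, 1, 2}, columns (i,j) ∈ {(0,0), (0,1), (1,0)} is det [[2, -2, 8], [7, 5, 8], [1, -1, -4]] = -192 ≠ 0, so this unfolding has rank ≥ 3; CP rank is at least every unfolding rank, so rank(T) ≥ 3. (Unfolding ranks only ever bound the CP rank from below — rank(T) can be strictly larger than all of them — so the matching upper bound has to come from an explicit 3-term decomposition.)
Upper bound: T is a sum of 3 rank-1 terms, T = [0, 1] ⊗ [2, -1, 2] ⊗ [4, 4, -2] + [1, 0] ⊗ [1, -1, 2] ⊗ [2, -1, 1] + [1, 0] ⊗ [2, 1, -1] ⊗ [0, 4, 0] (written with every a and b primitive with positive leading entry and the scale carried by c; CP decompositions are not unique, and this one is verified by expanding entrywise), so rank(T) ≤ 3.
These bounds meet, so rank(T) = 3.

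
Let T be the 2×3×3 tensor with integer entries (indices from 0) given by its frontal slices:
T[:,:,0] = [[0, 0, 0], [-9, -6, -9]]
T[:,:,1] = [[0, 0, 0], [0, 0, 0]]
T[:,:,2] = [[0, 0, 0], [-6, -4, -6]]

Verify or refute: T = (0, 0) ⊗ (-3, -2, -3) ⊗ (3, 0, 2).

Reconstruct entry (1,0,0) from the claimed factors: Σₗ aₗ[1]bₗ[0]cₗ[0] = (0)·(-3)·(3) = 0, but T[1,0,0] = -9. The claim is false.

No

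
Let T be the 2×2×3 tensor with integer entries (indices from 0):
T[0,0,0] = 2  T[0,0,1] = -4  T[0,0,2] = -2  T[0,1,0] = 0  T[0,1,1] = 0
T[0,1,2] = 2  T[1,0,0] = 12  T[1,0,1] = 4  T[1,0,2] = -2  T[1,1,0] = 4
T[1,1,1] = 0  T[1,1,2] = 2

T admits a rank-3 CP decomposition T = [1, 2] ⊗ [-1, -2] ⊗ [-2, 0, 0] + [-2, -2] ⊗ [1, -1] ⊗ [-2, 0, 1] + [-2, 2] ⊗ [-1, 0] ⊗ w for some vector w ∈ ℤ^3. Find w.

Subtract the known terms from T to get the rank-1 residual R = [-2, 2] ⊗ [-1, 0] ⊗ w, so R[i,j,k] = a[i]·b[j]·w[k]. Pick indices with nonzero a[0]·b[0] = (-2)·(-1) = 2. Only the fibre through (0,0,·) is needed: R[0,0,:] = T[0,0,:] − Σₗ aₗ[0]bₗ[0]cₗ = [2, -4, -2] − (1)·(-1)·[-2, 0, 0] − (-2)·(1)·[-2, 0, 1] = [-4, -4, 0]. Then w[k] = R[0,0,k] / 2 for each k, giving w = [-4, -4, 0] / 2 = [-2, -2, 0].

w = [-2, -2, 0]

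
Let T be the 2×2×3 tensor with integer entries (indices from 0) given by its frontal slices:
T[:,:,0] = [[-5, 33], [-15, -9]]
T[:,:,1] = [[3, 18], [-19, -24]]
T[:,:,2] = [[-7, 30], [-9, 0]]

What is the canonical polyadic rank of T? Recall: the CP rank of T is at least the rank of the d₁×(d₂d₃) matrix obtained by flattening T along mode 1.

Lower bound: in the mode-1 unfolding of T (rows indexed by i, columns by (j,k)) the 2×2 minor on rows i ∈ {0, 1}, columns (j,k) ∈ {(0,0), (0,1)} is det [[-5, 3], [-15, -19]] = 140 ≠ 0, so that unfolding has rank ≥ 2 and hence rank(T) ≥ 2 (CP rank is at least every unfolding rank, though it can be larger).
Upper bound: with S_k = T[:,:,k], the two rank-1 terms a₁b₁ᵀ, a₂b₂ᵀ are the rank-1 members of the pencil x·S₀ + y·S₁.
det(x·S₀ + y·S₁) is 540·x² + 990·xy + 270·y² = 90·(2·x + 3·y)(3·x + y), vanishing at (x:y) = (3:-2) and (1:-3).
M₁ = 3·S₀ − 2·S₁ = [[-21, 63], [-7, 21]] = (-7)·[3, 1][1, -3]ᵀ and M₂ = S₀ − 3·S₁ = [[-14, -21], [42, 63]] = (-7)·[1, -3][2, 3]ᵀ, so take a₁ = [3, 1], b₁ = [1, -3], a₂ = [1, -3], b₂ = [2, 3].
Each slice is an integer combination of E₁ = a₁b₁ᵀ and E₂ = a₂b₂ᵀ: S₀ = −3·E₁ + 2·E₂, S₁ = −E₁ + 3·E₂, S₂ = −3·E₁ + E₂; reading off coefficients, c₁ = [-3, -1, -3] and c₂ = [2, 3, 1].
Hence T = [3, 1] ⊗ [1, -3] ⊗ [-3, -1, -3] + [1, -3] ⊗ [2, 3] ⊗ [2, 3, 1], so rank(T) ≤ 2.
These bounds meet, so rank(T) = 2.

2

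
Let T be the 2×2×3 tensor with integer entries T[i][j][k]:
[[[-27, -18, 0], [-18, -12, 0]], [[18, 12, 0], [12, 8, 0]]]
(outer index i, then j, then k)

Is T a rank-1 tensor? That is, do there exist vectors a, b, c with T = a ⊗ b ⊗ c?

Yes

If T = a ⊗ b ⊗ c then every fibre of T is a multiple of the corresponding factor, so read the factors off the fibres through the nonzero entry T[0,0,0] = -27.
The mode-1 fibre T[:,0,0] = [-27, 18] gives a = [3, -2] (primitive direction); the mode-2 fibre T[0,:,0] = [-27, -18] gives b = [3, 2]; then c[k] = T[0,0,k] / (a[0]·b[0]) = [-27, -18, 0] / 9 = [-3, -2, 0].
Expanding [3, -2] ⊗ [3, 2] ⊗ [-3, -2, 0] reproduces all 12 entries of T, so T = [3, -2] ⊗ [3, 2] ⊗ [-3, -2, 0] and rank(T) ≤ 1.
Equivalently every frontal slice T[:,:,k] is c[k] times the rank-1 matrix [3, -2] ⊗ [3, 2]. So T has rank 1 (it is nonzero).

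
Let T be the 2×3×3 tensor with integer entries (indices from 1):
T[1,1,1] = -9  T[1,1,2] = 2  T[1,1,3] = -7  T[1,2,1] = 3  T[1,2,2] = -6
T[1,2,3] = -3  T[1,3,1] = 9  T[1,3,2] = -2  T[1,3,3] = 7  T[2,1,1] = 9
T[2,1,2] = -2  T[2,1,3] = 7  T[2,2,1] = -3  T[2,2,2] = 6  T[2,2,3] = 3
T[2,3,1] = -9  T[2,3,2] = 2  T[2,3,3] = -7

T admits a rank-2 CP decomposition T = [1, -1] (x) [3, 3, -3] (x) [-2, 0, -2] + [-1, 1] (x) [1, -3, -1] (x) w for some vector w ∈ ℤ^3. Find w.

w = [3, -2, 1]

Subtract the known terms from T to get the rank-1 residual R = [-1, 1] (x) [1, -3, -1] (x) w, so R[i,j,k] = a[i]·b[j]·w[k]. Pick indices with nonzero a[1]·b[1] = (-1)·(1) = -1. Only the fibre through (1,1,·) is needed: R[1,1,:] = T[1,1,:] − Σₗ aₗ[1]bₗ[1]cₗ = [-9, 2, -7] − (1)·(3)·[-2, 0, -2] = [-3, 2, -1]. Then w[k] = R[1,1,k] / -1 for each k, giving w = [-3, 2, -1] / -1 = [3, -2, 1].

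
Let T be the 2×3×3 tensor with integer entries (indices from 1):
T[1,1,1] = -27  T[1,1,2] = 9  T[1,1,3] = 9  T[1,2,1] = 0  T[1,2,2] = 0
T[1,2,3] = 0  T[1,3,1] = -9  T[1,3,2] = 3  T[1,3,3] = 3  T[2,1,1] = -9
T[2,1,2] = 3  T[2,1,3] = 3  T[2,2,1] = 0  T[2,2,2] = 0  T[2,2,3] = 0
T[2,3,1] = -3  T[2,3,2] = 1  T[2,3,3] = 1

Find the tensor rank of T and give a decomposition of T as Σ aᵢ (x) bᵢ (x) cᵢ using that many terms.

rank(T) = 1

Lower bound: T ≠ 0 (e.g. T[1,1,1] = -27), so rank(T) ≥ 1.
Upper bound: the mode-1 fibre T[:,1,1] = [-27, -9] gives a = [3, 1] (primitive direction); the mode-2 fibre T[1,:,1] = [-27, 0, -9] gives b = [3, 0, 1]; then c[k] = T[1,1,k] / (a[1]·b[1]) = [-27, 9, 9] / 9 = [-3, 1, 1].
Expanding [3, 1] (x) [3, 0, 1] (x) [-3, 1, 1] reproduces all 18 entries of T, so T = [3, 1] (x) [3, 0, 1] (x) [-3, 1, 1] and rank(T) ≤ 1.
These bounds meet, so rank(T) = 1.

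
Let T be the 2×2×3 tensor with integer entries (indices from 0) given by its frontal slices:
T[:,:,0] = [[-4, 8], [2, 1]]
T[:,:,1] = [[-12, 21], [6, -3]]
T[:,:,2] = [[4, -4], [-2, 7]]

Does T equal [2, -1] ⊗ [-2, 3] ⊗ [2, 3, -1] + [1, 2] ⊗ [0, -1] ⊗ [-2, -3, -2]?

No

Reconstruct entry (0,0,0) from the claimed factors: Σₗ aₗ[0]bₗ[0]cₗ[0] = (2)·(-2)·(2) + (1)·(0)·(-2) = -8, but T[0,0,0] = -4. The claim is false.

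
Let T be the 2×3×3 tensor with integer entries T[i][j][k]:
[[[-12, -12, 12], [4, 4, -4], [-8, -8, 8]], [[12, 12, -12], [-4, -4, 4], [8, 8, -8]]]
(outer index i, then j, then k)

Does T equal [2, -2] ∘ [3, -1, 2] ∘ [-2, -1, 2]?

Reconstruct entry (0,0,1) from the claimed factors: Σₗ aₗ[0]bₗ[0]cₗ[1] = (2)·(3)·(-1) = -6, but T[0,0,1] = -12. The claim is false.

No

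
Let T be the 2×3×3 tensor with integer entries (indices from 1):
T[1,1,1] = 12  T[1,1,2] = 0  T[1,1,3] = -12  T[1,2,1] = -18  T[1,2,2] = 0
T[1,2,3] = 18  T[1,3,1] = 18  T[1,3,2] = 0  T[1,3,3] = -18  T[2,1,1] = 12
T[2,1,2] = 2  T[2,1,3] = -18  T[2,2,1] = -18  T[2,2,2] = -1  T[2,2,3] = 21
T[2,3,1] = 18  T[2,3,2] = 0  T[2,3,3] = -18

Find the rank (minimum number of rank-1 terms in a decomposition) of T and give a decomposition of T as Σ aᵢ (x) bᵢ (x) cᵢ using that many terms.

rank(T) = 2

Lower bound: in the mode-3 unfolding of T (rows indexed by k, columns by (i,j)) the 2×2 minor on rows k ∈ {1, 2}, columns (i,j) ∈ {(1,1), (2,1)} is det [[12, 12], [0, 2]] = 24 ≠ 0, so that unfolding has rank ≥ 2 and hence rank(T) ≥ 2 (CP rank is at least every unfolding rank, though it can be larger).
Upper bound: with S_k = T[:,:,k], the two rank-1 terms a₁b₁ᵀ, a₂b₂ᵀ are the rank-1 members of the pencil x·S₁ + y·S₂.
The 2×2 minor of x·S₁ + y·S₂ on rows {1,2}, columns {1,2} is 24·xy = 24·(y)(x), vanishing at (x:y) = (1:0) and (0:1).
M₁ = S₁ = [[12, -18, 18], [12, -18, 18]] = 6·[1, 1][2, -3, 3]ᵀ and M₂ = S₂ = [[0, 0, 0], [2, -1, 0]] = [0, 1][2, -1, 0]ᵀ, so take a₁ = [1, 1], b₁ = [2, -3, 3], a₂ = [0, 1], b₂ = [2, -1, 0].
Each slice is an integer combination of E₁ = a₁b₁ᵀ and E₂ = a₂b₂ᵀ: S₁ = 6·E₁, S₂ = E₂, S₃ = −6·E₁ − 3·E₂; reading off coefficients, c₁ = [6, 0, -6] and c₂ = [0, 1, -3].
Hence T = [1, 1] (x) [2, -3, 3] (x) [6, 0, -6] + [0, 1] (x) [2, -1, 0] (x) [0, 1, -3], so rank(T) ≤ 2.
These bounds meet, so rank(T) = 2.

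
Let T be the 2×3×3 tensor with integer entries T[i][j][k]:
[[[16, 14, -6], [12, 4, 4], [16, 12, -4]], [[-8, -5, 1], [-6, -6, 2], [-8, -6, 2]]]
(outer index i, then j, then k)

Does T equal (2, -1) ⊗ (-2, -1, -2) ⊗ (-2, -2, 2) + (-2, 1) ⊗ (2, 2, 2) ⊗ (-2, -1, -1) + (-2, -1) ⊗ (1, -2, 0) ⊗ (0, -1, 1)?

Reconstruct entrywise from the claimed factors. For example, T[1,0,1] = -5 and Σₗ aₗ[1]bₗ[0]cₗ[1] = (-1)·(-2)·(-2) + (1)·(2)·(-1) + (-1)·(1)·(-1) = -5; checking all 18 entries, every one matches. The claim holds.

Yes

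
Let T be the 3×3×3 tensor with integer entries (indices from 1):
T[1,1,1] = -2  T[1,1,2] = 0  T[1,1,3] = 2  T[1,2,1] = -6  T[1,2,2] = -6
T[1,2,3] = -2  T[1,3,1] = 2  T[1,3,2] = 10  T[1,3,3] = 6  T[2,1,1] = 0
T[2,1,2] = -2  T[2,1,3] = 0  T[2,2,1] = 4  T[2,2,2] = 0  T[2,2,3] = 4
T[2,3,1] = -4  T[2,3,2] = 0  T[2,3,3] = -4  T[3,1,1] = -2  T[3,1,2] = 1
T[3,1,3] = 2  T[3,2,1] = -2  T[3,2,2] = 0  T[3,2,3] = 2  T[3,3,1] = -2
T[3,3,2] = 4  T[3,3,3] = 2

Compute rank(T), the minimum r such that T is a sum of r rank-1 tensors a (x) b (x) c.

Lower bound: in the mode-1 unfolding of T (rows indexed by i, columns by (j,k)) the 3×3 minor on rows i ∈ {1, 2, 3}, columns (j,k) ∈ {(1,1), (1,2), (2,1)} is det [[-2, 0, -6], [0, -2, 4], [-2, 1, -2]] = 24 ≠ 0, so that unfolding has rank ≥ 3 and hence rank(T) ≥ 3 (CP rank is at least every unfolding rank, though it can be larger).
Upper bound: T is a sum of 3 rank-1 terms, T = (1, -1, 0) (x) (0, 1, -1) (x) (-4, -4, -4) + (1, 0, 1) (x) (1, 1, 1) (x) (-2, 2, 2) + (2, 2, 1) (x) (1, 2, -2) (x) (0, -1, 0) (written with every a and b primitive with positive leading entry and the scale carried by c; CP decompositions are not unique, and this one is verified by expanding entrywise), so rank(T) ≤ 3.
These bounds meet, so rank(T) = 3.

3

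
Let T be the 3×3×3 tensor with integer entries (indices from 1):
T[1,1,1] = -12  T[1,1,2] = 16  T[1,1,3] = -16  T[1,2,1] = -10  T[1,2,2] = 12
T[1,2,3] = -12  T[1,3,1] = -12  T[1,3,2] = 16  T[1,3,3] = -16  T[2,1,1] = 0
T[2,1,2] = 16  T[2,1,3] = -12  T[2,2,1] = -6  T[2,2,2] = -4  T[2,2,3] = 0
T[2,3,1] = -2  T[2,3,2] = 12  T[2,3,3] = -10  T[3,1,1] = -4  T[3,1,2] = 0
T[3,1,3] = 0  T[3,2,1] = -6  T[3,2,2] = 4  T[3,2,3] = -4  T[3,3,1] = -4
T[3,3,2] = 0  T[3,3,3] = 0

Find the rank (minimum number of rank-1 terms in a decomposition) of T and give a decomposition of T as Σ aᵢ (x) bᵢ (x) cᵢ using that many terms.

Lower bound: in the mode-1 unfolding of T (rows indexed by i, columns by (j,k)) the 3×3 minor on rows i ∈ {1, 2, 3}, columns (j,k) ∈ {(1,1), (1,2), (1,3)} is det [[-12, 16, -16], [0, 16, -12], [-4, 0, 0]] = -256 ≠ 0, so that unfolding has rank ≥ 3 and hence rank(T) ≥ 3 (CP rank is at least every unfolding rank, though it can be larger).
Upper bound: T is a sum of 3 rank-1 terms, T = [0, 1, 0] (x) [2, -2, 1] (x) [2, 4, -2] + [1, 0, 1] (x) [1, 1, 1] (x) [-8, 8, -8] + [1, 1, -1] (x) [2, 1, 2] (x) [-2, 4, -4] (written with every a and b primitive with positive leading entry and the scale carried by c; CP decompositions are not unique, and this one is verified by expanding entrywise), so rank(T) ≤ 3.
These bounds meet, so rank(T) = 3.

rank(T) = 3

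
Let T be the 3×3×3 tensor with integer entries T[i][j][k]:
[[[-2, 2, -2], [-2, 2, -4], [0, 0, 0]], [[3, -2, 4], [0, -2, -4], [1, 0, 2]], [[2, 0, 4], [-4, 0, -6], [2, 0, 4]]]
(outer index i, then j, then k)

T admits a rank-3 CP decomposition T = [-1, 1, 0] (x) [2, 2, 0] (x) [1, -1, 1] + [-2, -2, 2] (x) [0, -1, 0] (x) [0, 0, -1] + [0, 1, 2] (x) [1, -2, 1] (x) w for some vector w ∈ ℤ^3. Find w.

Subtract the known terms from T to get the rank-1 residual R = [0, 1, 2] (x) [1, -2, 1] (x) w, so R[i,j,k] = a[i]·b[j]·w[k]. Pick indices with nonzero a[1]·b[0] = (1)·(1) = 1. Only the fibre through (1,0,·) is needed: R[1,0,:] = T[1,0,:] − Σₗ aₗ[1]bₗ[0]cₗ = [3, -2, 4] − (1)·(2)·[1, -1, 1] − (-2)·(0)·[0, 0, -1] = [1, 0, 2]. Then w[k] = R[1,0,k] / 1 for each k, giving w = [1, 0, 2] / 1 = [1, 0, 2].

w = [1, 0, 2]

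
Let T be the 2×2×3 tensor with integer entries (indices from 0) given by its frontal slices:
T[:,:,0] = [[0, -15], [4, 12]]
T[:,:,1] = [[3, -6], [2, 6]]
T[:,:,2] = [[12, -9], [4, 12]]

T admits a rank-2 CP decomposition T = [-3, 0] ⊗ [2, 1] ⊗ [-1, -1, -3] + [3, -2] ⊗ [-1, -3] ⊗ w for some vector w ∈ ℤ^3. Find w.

Subtract the known terms from T to get the rank-1 residual R = [3, -2] ⊗ [-1, -3] ⊗ w, so R[i,j,k] = a[i]·b[j]·w[k]. Pick indices with nonzero a[0]·b[0] = (3)·(-1) = -3. Only the fibre through (0,0,·) is needed: R[0,0,:] = T[0,0,:] − Σₗ aₗ[0]bₗ[0]cₗ = [0, 3, 12] − (-3)·(2)·[-1, -1, -3] = [-6, -3, -6]. Then w[k] = R[0,0,k] / -3 for each k, giving w = [-6, -3, -6] / -3 = [2, 1, 2].

w = [2, 1, 2]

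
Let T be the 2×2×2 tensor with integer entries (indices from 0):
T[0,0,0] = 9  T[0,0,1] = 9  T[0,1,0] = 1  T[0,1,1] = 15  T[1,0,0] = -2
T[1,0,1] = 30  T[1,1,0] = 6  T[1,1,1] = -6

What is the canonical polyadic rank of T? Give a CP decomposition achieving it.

Lower bound: the mode-1 unfolding of T (rows indexed by i, columns by (j,k) = (0,0), (0,1), (1,0), (1,1)) is [[9, 9, 1, 15], [-2, 30, 6, -6]].
There the 2×2 minor on rows i ∈ {0, 1}, columns (j,k) ∈ {(0,0), (0,1)} is det [[9, 9], [-2, 30]] = 288 ≠ 0, so this unfolding has rank ≥ 2; CP rank is at least every unfolding rank, so rank(T) ≥ 2. (This is only a lower bound: in general the CP rank may exceed every unfolding rank, so we still need to exhibit 2 rank-1 terms summing to T.)
Upper bound — finding two terms. Write S_k = T[:,:,k] for the frontal slices: S₀ = [[9, 1], [-2, 6]], S₁ = [[9, 15], [30, -6]].
If T = a₁ ⊗ b₁ ⊗ c₁ + a₂ ⊗ b₂ ⊗ c₂ then each S_k = c₁[k]·a₁b₁ᵀ + c₂[k]·a₂b₂ᵀ. S₀ and S₁ are linearly independent, so a₁b₁ᵀ and a₂b₂ᵀ must span the same plane of matrices: they are the rank-1 matrices of the form x·S₀ + y·S₁.
det(x·S₀ + y·S₁) is 56·x² − 504·y² = 56·(x − 3·y)(x + 3·y), vanishing at (x:y) = (3:1) and (3:-1).
M₁ = 3·S₀ + S₁ = [[36, 18], [24, 12]] = 6·[3, 2][2, 1]ᵀ and M₂ = 3·S₀ − S₁ = [[18, -12], [-36, 24]] = 6·[1, -2][3, -2]ᵀ, so take a₁ = [3, 2], b₁ = [2, 1], a₂ = [1, -2], b₂ = [3, -2].
Each slice is an integer combination of E₁ = a₁b₁ᵀ and E₂ = a₂b₂ᵀ: S₀ = E₁ + E₂, S₁ = 3·E₁ − 3·E₂; reading off coefficients, c₁ = [1, 3] and c₂ = [1, -3].
Hence T = [3, 2] ⊗ [2, 1] ⊗ [1, 3] + [1, -2] ⊗ [3, -2] ⊗ [1, -3], so rank(T) ≤ 2.
These bounds meet, so rank(T) = 2.

rank(T) = 2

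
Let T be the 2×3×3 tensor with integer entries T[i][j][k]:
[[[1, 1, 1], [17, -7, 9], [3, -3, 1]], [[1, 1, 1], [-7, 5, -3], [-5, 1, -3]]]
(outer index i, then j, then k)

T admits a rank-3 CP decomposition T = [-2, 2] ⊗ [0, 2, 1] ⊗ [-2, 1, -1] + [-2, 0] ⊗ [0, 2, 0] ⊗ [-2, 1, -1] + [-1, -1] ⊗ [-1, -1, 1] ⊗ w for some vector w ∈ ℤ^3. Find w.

w = [1, 1, 1]

Subtract the known terms from T to get the rank-1 residual R = [-1, -1] ⊗ [-1, -1, 1] ⊗ w, so R[i,j,k] = a[i]·b[j]·w[k]. Pick indices with nonzero a[0]·b[0] = (-1)·(-1) = 1. Only the fibre through (0,0,·) is needed: R[0,0,:] = T[0,0,:] − Σₗ aₗ[0]bₗ[0]cₗ = [1, 1, 1] − (-2)·(0)·[-2, 1, -1] − (-2)·(0)·[-2, 1, -1] = [1, 1, 1]. Then w[k] = R[0,0,k] / 1 for each k, giving w = [1, 1, 1] / 1 = [1, 1, 1].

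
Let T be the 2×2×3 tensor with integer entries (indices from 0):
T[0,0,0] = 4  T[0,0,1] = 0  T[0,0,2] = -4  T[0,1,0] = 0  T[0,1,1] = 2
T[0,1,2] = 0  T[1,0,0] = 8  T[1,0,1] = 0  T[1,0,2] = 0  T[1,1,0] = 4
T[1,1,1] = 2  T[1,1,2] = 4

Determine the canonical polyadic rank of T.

3

Lower bound: the mode-3 unfolding of T (rows indexed by k, columns by (i,j) = (0,0), (0,1), (1,0), (1,1)) is [[4, 0, 8, 4], [0, 2, 0, 2], [-4, 0, 0, 4]].
There the 3×3 minor on rows k ∈ {0, 1, 2}, columns (i,j) ∈ {(0,0), (0,1), (1,0)} is det [[4, 0, 8], [0, 2, 0], [-4, 0, 0]] = 64 ≠ 0, so this unfolding has rank ≥ 3; CP rank is at least every unfolding rank, so rank(T) ≥ 3. (Unfolding ranks only ever bound the CP rank from below — rank(T) can be strictly larger than all of them — so the matching upper bound has to come from an explicit 3-term decomposition.)
Upper bound: T is a sum of 3 rank-1 terms, T = (0, 1) ⊗ (1, 1) ⊗ (4, 0, 4) + (1, 1) ⊗ (0, 1) ⊗ (0, 2, 0) + (1, 1) ⊗ (1, 0) ⊗ (4, 0, -4) (written with every a and b primitive with positive leading entry and the scale carried by c; CP decompositions are not unique, and this one is verified by expanding entrywise), so rank(T) ≤ 3.
These bounds meet, so rank(T) = 3.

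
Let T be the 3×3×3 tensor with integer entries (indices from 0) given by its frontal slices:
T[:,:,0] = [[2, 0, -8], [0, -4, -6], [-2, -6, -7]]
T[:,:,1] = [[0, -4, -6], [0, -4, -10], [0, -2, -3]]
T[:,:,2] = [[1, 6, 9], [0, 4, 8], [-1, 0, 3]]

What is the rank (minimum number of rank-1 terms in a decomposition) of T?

Lower bound: in the mode-3 unfolding of T (rows indexed by k, columns by (i,j)) the 3×3 minor on rows k ∈ {0, 1, 2}, columns (i,j) ∈ {(0,0), (0,1), (0,2)} is det [[2, 0, -8], [0, -4, -6], [1, 6, 9]] = -32 ≠ 0, so that unfolding has rank ≥ 3 and hence rank(T) ≥ 3 (CP rank is at least every unfolding rank, though it can be larger).
Upper bound: T is a sum of 3 rank-1 terms, T = [1, 0, -1] ⊗ [1, 2, 1] ⊗ [2, 0, 1] + [2, -2, 1] ⊗ [0, 0, 1] ⊗ [-1, 1, 0] + [2, 2, 1] ⊗ [0, 1, 2] ⊗ [-2, -2, 2] (one valid choice — decompositions are not unique — normalised so each a, b is primitive with positive first nonzero entry; check it by expanding all entries), so rank(T) ≤ 3.
These bounds meet, so rank(T) = 3.

3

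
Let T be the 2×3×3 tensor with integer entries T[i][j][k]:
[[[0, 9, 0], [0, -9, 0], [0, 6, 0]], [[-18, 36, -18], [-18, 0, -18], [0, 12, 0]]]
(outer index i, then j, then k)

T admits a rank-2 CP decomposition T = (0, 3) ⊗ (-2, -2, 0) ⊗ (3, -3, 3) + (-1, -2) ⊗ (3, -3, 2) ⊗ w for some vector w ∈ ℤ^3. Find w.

w = (0, -3, 0)

Subtract the known terms from T to get the rank-1 residual R = (-1, -2) ⊗ (3, -3, 2) ⊗ w, so R[i,j,k] = a[i]·b[j]·w[k]. Pick indices with nonzero a[0]·b[0] = (-1)·(3) = -3. Only the fibre through (0,0,·) is needed: R[0,0,:] = T[0,0,:] − Σₗ aₗ[0]bₗ[0]cₗ = [0, 9, 0] − (0)·(-2)·(3, -3, 3) = [0, 9, 0]. Then w[k] = R[0,0,k] / -3 for each k, giving w = [0, 9, 0] / -3 = (0, -3, 0).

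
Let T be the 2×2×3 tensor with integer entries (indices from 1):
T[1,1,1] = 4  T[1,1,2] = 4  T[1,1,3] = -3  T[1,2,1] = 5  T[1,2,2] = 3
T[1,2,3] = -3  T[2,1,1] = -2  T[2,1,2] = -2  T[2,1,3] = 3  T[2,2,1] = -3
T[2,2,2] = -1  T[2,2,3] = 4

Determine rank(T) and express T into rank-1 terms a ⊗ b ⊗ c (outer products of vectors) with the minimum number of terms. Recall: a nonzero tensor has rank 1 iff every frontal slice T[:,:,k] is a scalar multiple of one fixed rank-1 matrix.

Lower bound: the mode-3 unfolding of T (rows indexed by k, columns by (i,j) = (1,1), (1,2), (2,1), (2,2)) is [[4, 5, -2, -3], [4, 3, -2, -1], [-3, -3, 3, 4]].
There the 3×3 minor on rows k ∈ {1, 2, 3}, columns (i,j) ∈ {(1,1), (1,2), (2,1)} is det [[4, 5, -2], [4, 3, -2], [-3, -3, 3]] = -12 ≠ 0, so this unfolding has rank ≥ 3; CP rank is at least every unfolding rank, so rank(T) ≥ 3. (Unfolding ranks only ever bound the CP rank from below — rank(T) can be strictly larger than all of them — so the matching upper bound has to come from an explicit 3-term decomposition.)
Upper bound: T is a sum of 3 rank-1 terms, T = [1, -2] ⊗ [1, 2] ⊗ [0, 0, -1] + [1, -1] ⊗ [0, 1] ⊗ [1, -1, 1] + [2, -1] ⊗ [1, 1] ⊗ [2, 2, -1] (one valid choice — decompositions are not unique — normalised so each a, b is primitive with positive first nonzero entry; check it by expanding all entries), so rank(T) ≤ 3.
These bounds meet, so rank(T) = 3.
Check entry T[2,2,3] = 4: (-2)·(2)·(-1) + (-1)·(1)·(1) + (-1)·(1)·(-1) = 4.

rank(T) = 3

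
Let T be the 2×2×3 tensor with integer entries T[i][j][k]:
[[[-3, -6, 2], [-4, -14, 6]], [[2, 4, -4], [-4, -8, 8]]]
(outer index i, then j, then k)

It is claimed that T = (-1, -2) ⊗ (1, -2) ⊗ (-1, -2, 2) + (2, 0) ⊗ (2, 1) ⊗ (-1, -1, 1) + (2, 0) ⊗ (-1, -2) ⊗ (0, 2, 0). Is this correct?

Reconstruct entrywise from the claimed factors. For example, T[0,0,2] = 2 and Σₗ aₗ[0]bₗ[0]cₗ[2] = (-1)·(1)·(2) + (2)·(2)·(1) + (2)·(-1)·(0) = 2; checking all 12 entries, every one matches. The claim holds.

Yes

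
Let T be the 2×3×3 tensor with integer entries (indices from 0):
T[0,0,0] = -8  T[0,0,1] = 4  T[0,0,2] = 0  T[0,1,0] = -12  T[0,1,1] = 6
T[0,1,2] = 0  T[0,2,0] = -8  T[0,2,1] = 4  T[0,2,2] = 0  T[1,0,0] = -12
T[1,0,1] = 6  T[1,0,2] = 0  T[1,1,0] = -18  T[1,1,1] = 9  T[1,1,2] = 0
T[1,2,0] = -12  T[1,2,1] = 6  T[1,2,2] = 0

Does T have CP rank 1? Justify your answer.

Yes

If T = a ⊗ b ⊗ c then every fibre of T is a multiple of the corresponding factor, so read the factors off the fibres through the nonzero entry T[0,0,0] = -8.
The mode-1 fibre T[:,0,0] = [-8, -12] gives a = [2, 3] (primitive direction); the mode-2 fibre T[0,:,0] = [-8, -12, -8] gives b = [2, 3, 2]; then c[k] = T[0,0,k] / (a[0]·b[0]) = [-8, 4, 0] / 4 = [-2, 1, 0].
Expanding [2, 3] ⊗ [2, 3, 2] ⊗ [-2, 1, 0] reproduces all 18 entries of T, so T = [2, 3] ⊗ [2, 3, 2] ⊗ [-2, 1, 0] and rank(T) ≤ 1.
Equivalently every frontal slice T[:,:,k] is c[k] times the rank-1 matrix [2, 3] ⊗ [2, 3, 2]. So T has rank 1 (it is nonzero).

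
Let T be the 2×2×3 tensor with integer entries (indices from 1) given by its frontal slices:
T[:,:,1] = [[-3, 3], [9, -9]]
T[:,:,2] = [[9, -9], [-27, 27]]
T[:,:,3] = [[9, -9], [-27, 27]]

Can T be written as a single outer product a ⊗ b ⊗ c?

If T = a ⊗ b ⊗ c then every fibre of T is a multiple of the corresponding factor, so read the factors off the fibres through the nonzero entry T[1,1,1] = -3.
The mode-1 fibre T[:,1,1] = [-3, 9] gives a = [1, -3] (primitive direction); the mode-2 fibre T[1,:,1] = [-3, 3] gives b = [1, -1]; then c[k] = T[1,1,k] / (a[1]·b[1]) = [-3, 9, 9] / 1 = [-3, 9, 9].
Expanding [1, -3] ⊗ [1, -1] ⊗ [-3, 9, 9] reproduces all 12 entries of T, so T = [1, -3] ⊗ [1, -1] ⊗ [-3, 9, 9] and rank(T) ≤ 1.
Equivalently every frontal slice T[:,:,k] is c[k] times the rank-1 matrix [1, -3] ⊗ [1, -1]. So T has rank 1 (it is nonzero).

Yes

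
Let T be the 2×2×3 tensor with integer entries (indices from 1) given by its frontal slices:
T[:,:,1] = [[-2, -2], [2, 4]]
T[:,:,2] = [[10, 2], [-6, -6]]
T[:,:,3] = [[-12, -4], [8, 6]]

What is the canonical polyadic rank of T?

Lower bound: the mode-3 unfolding of T (rows indexed by k, columns by (i,j) = (1,1), (1,2), (2,1), (2,2)) is [[-2, -2, 2, 4], [10, 2, -6, -6], [-12, -4, 8, 6]].
There the 3×3 minor on rows k ∈ {1, 2, 3}, columns (i,j) ∈ {(1,1), (1,2), (2,2)} is det [[-2, -2, 4], [10, 2, -6], [-12, -4, 6]] = -64 ≠ 0, so this unfolding has rank ≥ 3; CP rank is at least every unfolding rank, so rank(T) ≥ 3. (This is only a lower bound: in general the CP rank may exceed every unfolding rank, so we still need to exhibit 3 rank-1 terms summing to T.)
Upper bound: T is a sum of 3 rank-1 terms, T = [0, 1] ∘ [0, 1] ∘ [2, -4, 2] + [1, -1] ∘ [1, 1] ∘ [-2, 2, -4] + [2, -1] ∘ [1, 0] ∘ [0, 4, -4] (one valid choice — decompositions are not unique — normalised so each a, b is primitive with positive first nonzero entry; check it by expanding all entries), so rank(T) ≤ 3.
These bounds meet, so rank(T) = 3.

3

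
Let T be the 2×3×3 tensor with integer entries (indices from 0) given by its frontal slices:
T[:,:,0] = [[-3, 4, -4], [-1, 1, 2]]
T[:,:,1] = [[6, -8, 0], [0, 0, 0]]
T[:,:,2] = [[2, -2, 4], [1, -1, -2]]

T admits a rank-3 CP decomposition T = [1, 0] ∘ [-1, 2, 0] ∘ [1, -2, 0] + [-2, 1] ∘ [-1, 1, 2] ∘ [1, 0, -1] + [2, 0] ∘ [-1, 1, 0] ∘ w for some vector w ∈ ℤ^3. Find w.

Subtract the known terms from T to get the rank-1 residual R = [2, 0] ∘ [-1, 1, 0] ∘ w, so R[i,j,k] = a[i]·b[j]·w[k]. Pick indices with nonzero a[0]·b[0] = (2)·(-1) = -2. Only the fibre through (0,0,·) is needed: R[0,0,:] = T[0,0,:] − Σₗ aₗ[0]bₗ[0]cₗ = [-3, 6, 2] − (1)·(-1)·[1, -2, 0] − (-2)·(-1)·[1, 0, -1] = [-4, 4, 4]. Then w[k] = R[0,0,k] / -2 for each k, giving w = [-4, 4, 4] / -2 = [2, -2, -2].

w = [2, -2, -2]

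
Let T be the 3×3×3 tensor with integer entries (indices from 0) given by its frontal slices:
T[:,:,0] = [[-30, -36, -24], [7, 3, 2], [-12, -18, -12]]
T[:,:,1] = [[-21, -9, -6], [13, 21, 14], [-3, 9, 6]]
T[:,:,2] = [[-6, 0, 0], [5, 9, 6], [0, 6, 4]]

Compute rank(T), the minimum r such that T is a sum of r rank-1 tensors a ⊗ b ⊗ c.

Lower bound: in the mode-1 unfolding of T (rows indexed by i, columns by (j,k)) the 2×2 minor on rows i ∈ {0, 1}, columns (j,k) ∈ {(0,0), (0,1)} is det [[-30, -21], [7, 13]] = -243 ≠ 0, so that unfolding has rank ≥ 2 and hence rank(T) ≥ 2 (CP rank is at least every unfolding rank, though it can be larger).
Upper bound: with S_k = T[:,:,k], the two rank-1 terms a₁b₁ᵀ, a₂b₂ᵀ are the rank-1 members of the pencil x·S₀ + y·S₁.
The 2×2 minor of x·S₀ + y·S₁ on rows {0,1}, columns {0,1} is 162·x² − 162·xy − 324·y² = 162·(x − 2·y)(x + y), vanishing at (x:y) = (2:1) and (1:-1).
M₁ = 2·S₀ + S₁ = [[-81, -81, -54], [27, 27, 18], [-27, -27, -18]] = (-9)·(3, -1, 1)(3, 3, 2)ᵀ and M₂ = S₀ − S₁ = [[-9, -27, -18], [-6, -18, -12], [-9, -27, -18]] = (-3)·(3, 2, 3)(1, 3, 2)ᵀ, so take a₁ = (3, -1, 1), b₁ = (3, 3, 2), a₂ = (3, 2, 3), b₂ = (1, 3, 2).
Each slice is an integer combination of E₁ = a₁b₁ᵀ and E₂ = a₂b₂ᵀ: S₀ = −3·E₁ − E₂, S₁ = −3·E₁ + 2·E₂, S₂ = −E₁ + E₂; reading off coefficients, c₁ = (-3, -3, -1) and c₂ = (-1, 2, 1).
Hence T = (3, -1, 1) ⊗ (3, 3, 2) ⊗ (-3, -3, -1) + (3, 2, 3) ⊗ (1, 3, 2) ⊗ (-1, 2, 1), so rank(T) ≤ 2.
These bounds meet, so rank(T) = 2.

2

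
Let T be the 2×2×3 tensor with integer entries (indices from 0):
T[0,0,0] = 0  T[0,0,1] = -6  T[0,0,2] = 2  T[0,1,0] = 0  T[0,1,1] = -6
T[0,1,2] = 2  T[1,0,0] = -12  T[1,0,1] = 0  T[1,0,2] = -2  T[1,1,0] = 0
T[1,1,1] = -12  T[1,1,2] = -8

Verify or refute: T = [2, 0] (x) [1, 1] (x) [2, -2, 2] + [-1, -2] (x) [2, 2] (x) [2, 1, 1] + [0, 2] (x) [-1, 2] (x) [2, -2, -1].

Yes

Reconstruct entrywise from the claimed factors. For example, T[1,1,0] = 0 and Σₗ aₗ[1]bₗ[1]cₗ[0] = (0)·(1)·(2) + (-2)·(2)·(2) + (2)·(2)·(2) = 0; checking all 12 entries, every one matches. The claim holds.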